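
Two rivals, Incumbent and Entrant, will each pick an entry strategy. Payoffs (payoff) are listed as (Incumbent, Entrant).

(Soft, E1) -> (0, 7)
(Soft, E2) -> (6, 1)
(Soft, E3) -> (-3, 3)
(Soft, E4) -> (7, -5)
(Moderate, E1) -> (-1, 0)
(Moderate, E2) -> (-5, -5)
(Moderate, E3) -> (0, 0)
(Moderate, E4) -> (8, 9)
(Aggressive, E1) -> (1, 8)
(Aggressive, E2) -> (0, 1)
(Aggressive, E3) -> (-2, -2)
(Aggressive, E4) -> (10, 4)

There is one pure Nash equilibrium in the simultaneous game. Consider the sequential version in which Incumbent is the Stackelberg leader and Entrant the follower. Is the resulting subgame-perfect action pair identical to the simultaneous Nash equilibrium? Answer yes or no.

Solve by backward induction (Incumbent leads).
- Soft: Entrant compares 7, 1, 3, -5 and picks E1; Incumbent would get 0.
- Moderate: Entrant compares 0, -5, 0, 9 and picks E4; Incumbent would get 8.
- Aggressive: Entrant compares 8, 1, -2, 4 and picks E1; Incumbent would get 1.
Among 0, 8, 1, the best is 8 at Moderate. Subgame-perfect outcome: (Moderate, E4) with payoffs (8, 9).
For the simultaneous game, intersect best replies.
Incumbent's best replies: E1→Aggressive; E2→Soft; E3→Moderate; E4→Aggressive.
Entrant's best replies: Soft→E1; Moderate→E4; Aggressive→E1.
The unique mutual best reply is (Aggressive, E1), giving (1, 8).
Sequential outcome (Moderate, E4) differs from the Nash profile (Aggressive, E1).

no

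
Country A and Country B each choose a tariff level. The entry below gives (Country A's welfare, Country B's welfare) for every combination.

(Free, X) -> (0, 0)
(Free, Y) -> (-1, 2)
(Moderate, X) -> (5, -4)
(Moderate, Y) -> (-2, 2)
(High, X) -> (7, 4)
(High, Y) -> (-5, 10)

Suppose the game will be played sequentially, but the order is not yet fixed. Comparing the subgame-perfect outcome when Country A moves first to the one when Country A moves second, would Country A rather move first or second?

second

If Country A leads: Country B's best replies are Free→Y, Moderate→Y, High→Y; Country A's induced payoffs -1, -2, -5; outcome (Free, Y), payoffs (-1, 2).
If Country B leads: Country A's best replies are X→High, Y→Free; Country B's induced payoffs 4, 2; outcome (High, X), payoffs (7, 4).
Country A gets -1 moving first and 7 moving second, so Country A prefers to move second.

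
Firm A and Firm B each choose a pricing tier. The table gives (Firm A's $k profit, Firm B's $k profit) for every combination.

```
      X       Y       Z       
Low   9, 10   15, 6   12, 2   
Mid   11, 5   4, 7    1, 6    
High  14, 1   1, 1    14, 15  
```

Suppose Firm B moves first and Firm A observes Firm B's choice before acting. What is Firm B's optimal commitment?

Solve by backward induction (Firm B leads).
- X → Firm A plays High (best of 9, 11, 14); Firm B gets 1.
- Y → Firm A plays Low (best of 15, 4, 1); Firm B gets 6.
- Z → Firm A plays High (best of 12, 1, 14); Firm B gets 15.
Maximizing over 1, 6, 15, Firm B chooses Z. Subgame-perfect outcome: (High, Z) with payoffs (14, 15).

Z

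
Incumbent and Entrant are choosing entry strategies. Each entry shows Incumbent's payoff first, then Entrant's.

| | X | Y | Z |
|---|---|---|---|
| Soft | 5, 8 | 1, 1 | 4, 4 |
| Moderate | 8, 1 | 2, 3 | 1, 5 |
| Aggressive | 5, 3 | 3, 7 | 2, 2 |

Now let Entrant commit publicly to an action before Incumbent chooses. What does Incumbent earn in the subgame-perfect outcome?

3

Solve by backward induction (Entrant leads).
- X: BR = Moderate, leader payoff 1.
- Y: BR = Aggressive, leader payoff 7.
- Z: BR = Soft, leader payoff 4.
Entrant's induced payoffs are 1, 7, 4, so Entrant commits to Y. Subgame-perfect outcome: (Aggressive, Y) with payoffs (3, 7).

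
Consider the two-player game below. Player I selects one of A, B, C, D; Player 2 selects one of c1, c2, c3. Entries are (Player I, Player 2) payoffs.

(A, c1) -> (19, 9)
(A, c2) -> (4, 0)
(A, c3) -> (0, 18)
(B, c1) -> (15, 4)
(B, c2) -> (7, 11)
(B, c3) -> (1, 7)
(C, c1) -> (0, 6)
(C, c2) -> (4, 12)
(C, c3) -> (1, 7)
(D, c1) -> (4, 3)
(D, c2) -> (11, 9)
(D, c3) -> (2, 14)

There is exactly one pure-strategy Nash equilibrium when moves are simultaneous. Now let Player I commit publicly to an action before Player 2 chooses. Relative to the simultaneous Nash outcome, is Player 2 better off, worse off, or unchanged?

worse off

Player 2 best-responds to each possible Player I move:
- A → Player 2 plays c3 (best of 9, 0, 18); Player I gets 0.
- B → Player 2 plays c2 (best of 4, 11, 7); Player I gets 7.
- C → Player 2 plays c2 (best of 6, 12, 7); Player I gets 4.
- D → Player 2 plays c3 (best of 3, 9, 14); Player I gets 2.
Player I's induced payoffs are 0, 7, 4, 2, so Player I commits to B. Subgame-perfect outcome: (B, c2) with payoffs (7, 11).
Under simultaneous play:
Player I's best replies: c1→A; c2→D; c3→D.
Player 2's best replies: A→c3; B→c2; C→c2; D→c3.
The unique mutual best reply is (D, c3), giving (2, 14).
Player 2 earns 11 sequentially versus 14 at the Nash outcome: worse off.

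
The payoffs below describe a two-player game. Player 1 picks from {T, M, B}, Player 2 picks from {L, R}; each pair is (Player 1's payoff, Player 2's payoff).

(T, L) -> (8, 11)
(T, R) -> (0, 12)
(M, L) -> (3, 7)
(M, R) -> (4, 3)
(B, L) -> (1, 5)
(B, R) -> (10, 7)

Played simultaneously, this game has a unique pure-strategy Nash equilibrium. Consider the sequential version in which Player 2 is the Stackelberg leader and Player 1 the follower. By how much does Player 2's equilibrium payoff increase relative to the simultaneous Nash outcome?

4

Player 1 best-responds to each possible Player 2 move:
- L → Player 1 plays T (best of 8, 3, 1); Player 2 gets 11.
- R → Player 1 plays B (best of 0, 4, 10); Player 2 gets 7.
Player 2's induced payoffs are 11, 7, so Player 2 commits to L. Subgame-perfect outcome: (T, L) with payoffs (8, 11).
For the simultaneous game, intersect best replies.
Player 1's best replies: L→T; R→B.
Player 2's best replies: T→R; M→L; B→R.
Only (B, R) has each player best-responding; Nash payoffs (10, 7).
Player 2's commitment gain: 11 − 7 = 4.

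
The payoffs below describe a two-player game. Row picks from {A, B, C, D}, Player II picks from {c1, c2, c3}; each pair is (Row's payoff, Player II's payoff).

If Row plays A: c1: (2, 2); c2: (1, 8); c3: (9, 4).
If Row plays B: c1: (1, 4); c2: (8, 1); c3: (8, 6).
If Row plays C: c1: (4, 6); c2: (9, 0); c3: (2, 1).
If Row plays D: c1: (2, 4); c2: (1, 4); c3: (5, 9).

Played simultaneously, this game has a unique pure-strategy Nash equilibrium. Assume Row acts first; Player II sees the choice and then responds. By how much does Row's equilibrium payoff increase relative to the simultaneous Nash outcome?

Player II best-responds to each possible Row move:
- A: BR = c2, leader payoff 1.
- B: BR = c3, leader payoff 8.
- C: BR = c1, leader payoff 4.
- D: BR = c3, leader payoff 5.
Maximizing over 1, 8, 4, 5, Row chooses B. Subgame-perfect outcome: (B, c3) with payoffs (8, 6).
For the simultaneous game, intersect best replies.
Row's best replies: c1→C; c2→C; c3→A.
Player II's best replies: A→c2; B→c3; C→c1; D→c3.
Only (C, c1) has each player best-responding; Nash payoffs (4, 6).
Row's commitment gain: 8 − 4 = 4.

4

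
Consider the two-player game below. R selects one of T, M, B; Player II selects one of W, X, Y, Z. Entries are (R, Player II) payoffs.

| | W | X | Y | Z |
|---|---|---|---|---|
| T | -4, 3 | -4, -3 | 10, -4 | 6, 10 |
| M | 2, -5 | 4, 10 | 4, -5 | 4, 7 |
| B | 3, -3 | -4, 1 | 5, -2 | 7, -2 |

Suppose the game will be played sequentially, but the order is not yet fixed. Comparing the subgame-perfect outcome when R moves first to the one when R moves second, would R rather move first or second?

If R leads: Player II's best replies are T→Z, M→X, B→X; R's induced payoffs 6, 4, -4; outcome (T, Z), payoffs (6, 10).
If Player II leads: R's best replies are W→B, X→M, Y→T, Z→B; Player II's induced payoffs -3, 10, -4, -2; outcome (M, X), payoffs (4, 10).
R gets 6 moving first and 4 moving second, so R prefers to move first.

first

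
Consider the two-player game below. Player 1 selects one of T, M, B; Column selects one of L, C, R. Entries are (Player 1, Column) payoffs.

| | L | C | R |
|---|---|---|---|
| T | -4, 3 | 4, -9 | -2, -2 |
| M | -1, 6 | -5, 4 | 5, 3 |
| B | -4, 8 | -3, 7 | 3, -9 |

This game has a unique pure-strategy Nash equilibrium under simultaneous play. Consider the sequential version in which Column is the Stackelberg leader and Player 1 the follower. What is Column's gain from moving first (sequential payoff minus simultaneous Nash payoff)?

Work backward from Player 1's decision.
- L → Player 1 plays M (best of -4, -1, -4); Column gets 6.
- C → Player 1 plays T (best of 4, -5, -3); Column gets -9.
- R → Player 1 plays M (best of -2, 5, 3); Column gets 3.
Among 6, -9, 3, the best is 6 at L. Subgame-perfect outcome: (M, L) with payoffs (-1, 6).
For the simultaneous game, intersect best replies.
Player 1's best replies: L→M; C→T; R→M.
Column's best replies: T→L; M→L; B→L.
Only (M, L) has each player best-responding; Nash payoffs (-1, 6).
Column's commitment gain: 6 − 6 = 0.

0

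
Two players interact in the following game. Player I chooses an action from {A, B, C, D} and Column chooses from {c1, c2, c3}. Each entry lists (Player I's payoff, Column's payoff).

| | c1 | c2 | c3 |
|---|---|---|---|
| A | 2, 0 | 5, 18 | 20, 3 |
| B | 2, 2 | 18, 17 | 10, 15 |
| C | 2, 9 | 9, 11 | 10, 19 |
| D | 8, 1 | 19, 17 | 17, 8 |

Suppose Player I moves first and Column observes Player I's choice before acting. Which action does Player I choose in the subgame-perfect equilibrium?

Column best-responds to each possible Player I move:
- A: Column compares 0, 18, 3 and picks c2; Player I would get 5.
- B: Column compares 2, 17, 15 and picks c2; Player I would get 18.
- C: Column compares 9, 11, 19 and picks c3; Player I would get 10.
- D: Column compares 1, 17, 8 and picks c2; Player I would get 19.
Maximizing over 5, 18, 10, 19, Player I chooses D. Subgame-perfect outcome: (D, c2) with payoffs (19, 17).

D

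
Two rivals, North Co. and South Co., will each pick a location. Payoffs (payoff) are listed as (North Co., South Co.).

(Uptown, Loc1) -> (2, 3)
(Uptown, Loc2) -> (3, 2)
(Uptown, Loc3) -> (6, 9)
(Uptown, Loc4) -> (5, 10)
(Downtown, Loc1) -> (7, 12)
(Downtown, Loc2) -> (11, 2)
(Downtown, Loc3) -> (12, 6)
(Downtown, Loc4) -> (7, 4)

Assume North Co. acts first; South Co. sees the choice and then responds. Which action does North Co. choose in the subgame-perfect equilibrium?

Downtown

Solve by backward induction (North Co. leads).
- Uptown: South Co. compares 3, 2, 9, 10 and picks Loc4; North Co. would get 5.
- Downtown: South Co. compares 12, 2, 6, 4 and picks Loc1; North Co. would get 7.
North Co.'s induced payoffs are 5, 7, so North Co. commits to Downtown. Subgame-perfect outcome: (Downtown, Loc1) with payoffs (7, 12).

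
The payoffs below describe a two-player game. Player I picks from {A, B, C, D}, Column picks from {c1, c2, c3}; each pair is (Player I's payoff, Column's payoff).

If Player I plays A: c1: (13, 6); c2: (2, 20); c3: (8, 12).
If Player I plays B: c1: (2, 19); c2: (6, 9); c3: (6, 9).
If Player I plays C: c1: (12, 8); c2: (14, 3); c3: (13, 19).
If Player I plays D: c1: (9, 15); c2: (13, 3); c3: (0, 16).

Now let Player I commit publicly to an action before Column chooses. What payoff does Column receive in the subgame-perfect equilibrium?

Work backward from Column's decision.
- A → Column plays c2 (best of 6, 20, 12); Player I gets 2.
- B → Column plays c1 (best of 19, 9, 9); Player I gets 2.
- C → Column plays c3 (best of 8, 3, 19); Player I gets 13.
- D → Column plays c3 (best of 15, 3, 16); Player I gets 0.
Maximizing over 2, 2, 13, 0, Player I chooses C. Subgame-perfect outcome: (C, c3) with payoffs (13, 19).

19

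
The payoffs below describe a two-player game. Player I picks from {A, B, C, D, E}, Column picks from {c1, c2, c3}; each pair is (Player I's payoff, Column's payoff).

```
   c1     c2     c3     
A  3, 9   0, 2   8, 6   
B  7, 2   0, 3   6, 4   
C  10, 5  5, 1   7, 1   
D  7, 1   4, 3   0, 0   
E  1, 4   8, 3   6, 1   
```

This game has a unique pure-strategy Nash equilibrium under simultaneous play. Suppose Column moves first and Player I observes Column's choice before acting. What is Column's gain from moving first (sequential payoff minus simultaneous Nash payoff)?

1

Backward induction with Column moving first.
- c1 → Player I plays C (best of 3, 7, 10, 7, 1); Column gets 5.
- c2 → Player I plays E (best of 0, 0, 5, 4, 8); Column gets 3.
- c3 → Player I plays A (best of 8, 6, 7, 0, 6); Column gets 6.
Among 5, 3, 6, the best is 6 at c3. Subgame-perfect outcome: (A, c3) with payoffs (8, 6).
Now find the simultaneous Nash equilibrium.
Player I's best replies: c1→C; c2→E; c3→A.
Column's best replies: A→c1; B→c3; C→c1; D→c2; E→c1.
Only (C, c1) has each player best-responding; Nash payoffs (10, 5).
Column's commitment gain: 6 − 5 = 1.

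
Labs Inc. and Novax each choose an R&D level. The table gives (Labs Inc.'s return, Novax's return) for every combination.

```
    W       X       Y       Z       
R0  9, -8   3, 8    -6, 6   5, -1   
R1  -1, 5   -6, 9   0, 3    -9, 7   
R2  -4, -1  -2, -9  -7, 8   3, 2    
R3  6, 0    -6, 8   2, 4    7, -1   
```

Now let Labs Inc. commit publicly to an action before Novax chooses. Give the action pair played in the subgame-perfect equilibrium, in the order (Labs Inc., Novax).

(R0, X)

Solve by backward induction (Labs Inc. leads).
- R0: BR = X, leader payoff 3.
- R1: BR = X, leader payoff -6.
- R2: BR = Y, leader payoff -7.
- R3: BR = X, leader payoff -6.
Among 3, -6, -7, -6, the best is 3 at R0. Subgame-perfect outcome: (R0, X) with payoffs (3, 8).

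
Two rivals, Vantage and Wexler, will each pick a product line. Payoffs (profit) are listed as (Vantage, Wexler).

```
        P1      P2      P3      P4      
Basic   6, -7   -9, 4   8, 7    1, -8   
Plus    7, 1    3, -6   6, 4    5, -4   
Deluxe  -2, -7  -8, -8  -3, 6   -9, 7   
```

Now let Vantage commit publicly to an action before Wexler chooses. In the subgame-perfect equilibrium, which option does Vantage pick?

Solve by backward induction (Vantage leads).
- Basic: BR = P3, leader payoff 8.
- Plus: BR = P3, leader payoff 6.
- Deluxe: BR = P4, leader payoff -9.
Maximizing over 8, 6, -9, Vantage chooses Basic. Subgame-perfect outcome: (Basic, P3) with payoffs (8, 7).

Basic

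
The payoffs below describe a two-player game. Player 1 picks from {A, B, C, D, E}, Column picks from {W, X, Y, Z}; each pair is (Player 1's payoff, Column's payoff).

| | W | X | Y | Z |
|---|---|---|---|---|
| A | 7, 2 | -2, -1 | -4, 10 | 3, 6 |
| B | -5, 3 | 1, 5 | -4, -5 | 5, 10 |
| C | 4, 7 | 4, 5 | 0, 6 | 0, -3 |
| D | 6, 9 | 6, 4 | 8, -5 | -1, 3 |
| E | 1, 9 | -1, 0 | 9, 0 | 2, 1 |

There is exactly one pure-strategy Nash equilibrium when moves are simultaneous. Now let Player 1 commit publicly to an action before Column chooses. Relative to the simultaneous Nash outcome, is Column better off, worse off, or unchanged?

Work backward from Column's decision.
- A: Column compares 2, -1, 10, 6 and picks Y; Player 1 would get -4.
- B: Column compares 3, 5, -5, 10 and picks Z; Player 1 would get 5.
- C: Column compares 7, 5, 6, -3 and picks W; Player 1 would get 4.
- D: Column compares 9, 4, -5, 3 and picks W; Player 1 would get 6.
- E: Column compares 9, 0, 0, 1 and picks W; Player 1 would get 1.
Player 1's induced payoffs are -4, 5, 4, 6, 1, so Player 1 commits to D. Subgame-perfect outcome: (D, W) with payoffs (6, 9).
Under simultaneous play:
Player 1's best replies: W→A; X→D; Y→E; Z→B.
Column's best replies: A→Y; B→Z; C→W; D→W; E→W.
Only (B, Z) has each player best-responding; Nash payoffs (5, 10).
Column earns 9 sequentially versus 10 at the Nash outcome: worse off.

worse off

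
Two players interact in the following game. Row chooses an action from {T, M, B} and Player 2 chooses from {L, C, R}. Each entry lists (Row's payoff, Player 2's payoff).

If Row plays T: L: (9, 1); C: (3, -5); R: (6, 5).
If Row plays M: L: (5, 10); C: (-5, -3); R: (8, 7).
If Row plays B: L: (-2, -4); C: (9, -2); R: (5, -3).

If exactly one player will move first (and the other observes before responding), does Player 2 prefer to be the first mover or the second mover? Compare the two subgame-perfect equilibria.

first

If Row leads: Player 2's best replies are T→R, M→L, B→C; Row's induced payoffs 6, 5, 9; outcome (B, C), payoffs (9, -2).
If Player 2 leads: Row's best replies are L→T, C→B, R→M; Player 2's induced payoffs 1, -2, 7; outcome (M, R), payoffs (8, 7).
Player 2 gets 7 moving first and -2 moving second, so Player 2 prefers to move first.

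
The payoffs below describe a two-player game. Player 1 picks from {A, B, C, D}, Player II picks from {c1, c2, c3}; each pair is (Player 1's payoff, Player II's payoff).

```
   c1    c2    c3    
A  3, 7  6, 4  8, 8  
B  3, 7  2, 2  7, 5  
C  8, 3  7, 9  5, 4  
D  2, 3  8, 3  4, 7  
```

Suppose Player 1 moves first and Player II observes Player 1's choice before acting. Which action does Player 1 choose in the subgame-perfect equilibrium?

A

Player II best-responds to each possible Player 1 move:
- A → Player II plays c3 (best of 7, 4, 8); Player 1 gets 8.
- B → Player II plays c1 (best of 7, 2, 5); Player 1 gets 3.
- C → Player II plays c2 (best of 3, 9, 4); Player 1 gets 7.
- D → Player II plays c3 (best of 3, 3, 7); Player 1 gets 4.
Among 8, 3, 7, 4, the best is 8 at A. Subgame-perfect outcome: (A, c3) with payoffs (8, 8).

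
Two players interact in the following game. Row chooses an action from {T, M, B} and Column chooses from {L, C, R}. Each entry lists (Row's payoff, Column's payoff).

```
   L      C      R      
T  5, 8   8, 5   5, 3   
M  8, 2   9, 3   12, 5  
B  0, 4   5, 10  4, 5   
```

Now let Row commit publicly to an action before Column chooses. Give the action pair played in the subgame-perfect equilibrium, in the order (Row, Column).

(M, R)

Solve by backward induction (Row leads).
- T: Column compares 8, 5, 3 and picks L; Row would get 5.
- M: Column compares 2, 3, 5 and picks R; Row would get 12.
- B: Column compares 4, 10, 5 and picks C; Row would get 5.
Row's induced payoffs are 5, 12, 5, so Row commits to M. Subgame-perfect outcome: (M, R) with payoffs (12, 5).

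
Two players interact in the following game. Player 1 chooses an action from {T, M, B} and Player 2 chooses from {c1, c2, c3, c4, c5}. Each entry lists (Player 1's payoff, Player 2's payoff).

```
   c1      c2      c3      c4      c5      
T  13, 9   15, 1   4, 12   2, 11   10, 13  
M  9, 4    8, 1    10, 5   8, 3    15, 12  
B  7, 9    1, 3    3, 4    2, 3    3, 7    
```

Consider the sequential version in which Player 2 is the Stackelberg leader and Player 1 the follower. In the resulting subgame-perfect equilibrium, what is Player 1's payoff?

15

Backward induction with Player 2 moving first.
- c1 → Player 1 plays T (best of 13, 9, 7); Player 2 gets 9.
- c2 → Player 1 plays T (best of 15, 8, 1); Player 2 gets 1.
- c3 → Player 1 plays M (best of 4, 10, 3); Player 2 gets 5.
- c4 → Player 1 plays M (best of 2, 8, 2); Player 2 gets 3.
- c5 → Player 1 plays M (best of 10, 15, 3); Player 2 gets 12.
Maximizing over 9, 1, 5, 3, 12, Player 2 chooses c5. Subgame-perfect outcome: (M, c5) with payoffs (15, 12).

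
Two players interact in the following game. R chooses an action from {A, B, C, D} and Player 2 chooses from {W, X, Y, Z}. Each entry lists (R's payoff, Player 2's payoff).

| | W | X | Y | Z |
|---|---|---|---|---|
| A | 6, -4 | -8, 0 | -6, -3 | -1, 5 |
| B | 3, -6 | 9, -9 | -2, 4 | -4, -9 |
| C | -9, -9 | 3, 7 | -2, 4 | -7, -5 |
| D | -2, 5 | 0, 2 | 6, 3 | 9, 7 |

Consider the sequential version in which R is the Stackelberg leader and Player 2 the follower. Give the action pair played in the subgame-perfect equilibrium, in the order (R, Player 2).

(D, Z)

Work backward from Player 2's decision.
- A: Player 2 compares -4, 0, -3, 5 and picks Z; R would get -1.
- B: Player 2 compares -6, -9, 4, -9 and picks Y; R would get -2.
- C: Player 2 compares -9, 7, 4, -5 and picks X; R would get 3.
- D: Player 2 compares 5, 2, 3, 7 and picks Z; R would get 9.
Among -1, -2, 3, 9, the best is 9 at D. Subgame-perfect outcome: (D, Z) with payoffs (9, 7).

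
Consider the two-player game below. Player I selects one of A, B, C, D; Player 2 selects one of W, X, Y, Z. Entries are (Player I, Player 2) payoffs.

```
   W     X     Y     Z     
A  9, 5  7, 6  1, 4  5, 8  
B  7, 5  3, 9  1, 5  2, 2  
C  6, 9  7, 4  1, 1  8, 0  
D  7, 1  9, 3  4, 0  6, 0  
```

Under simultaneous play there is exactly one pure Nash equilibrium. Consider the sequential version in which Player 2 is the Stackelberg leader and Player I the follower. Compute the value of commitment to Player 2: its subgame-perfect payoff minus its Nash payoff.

2

Backward induction with Player 2 moving first.
- W → Player I plays A (best of 9, 7, 6, 7); Player 2 gets 5.
- X → Player I plays D (best of 7, 3, 7, 9); Player 2 gets 3.
- Y → Player I plays D (best of 1, 1, 1, 4); Player 2 gets 0.
- Z → Player I plays C (best of 5, 2, 8, 6); Player 2 gets 0.
Among 5, 3, 0, 0, the best is 5 at W. Subgame-perfect outcome: (A, W) with payoffs (9, 5).
Now find the simultaneous Nash equilibrium.
Player I's best replies: W→A; X→D; Y→D; Z→C.
Player 2's best replies: A→Z; B→X; C→W; D→X.
Only (D, X) has each player best-responding; Nash payoffs (9, 3).
Player 2's commitment gain: 5 − 3 = 2.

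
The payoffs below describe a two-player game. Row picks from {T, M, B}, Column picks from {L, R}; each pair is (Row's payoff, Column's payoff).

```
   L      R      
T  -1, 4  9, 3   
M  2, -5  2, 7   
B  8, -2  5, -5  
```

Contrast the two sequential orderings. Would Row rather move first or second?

If Row leads: Column's best replies are T→L, M→R, B→L; Row's induced payoffs -1, 2, 8; outcome (B, L), payoffs (8, -2).
If Column leads: Row's best replies are L→B, R→T; Column's induced payoffs -2, 3; outcome (T, R), payoffs (9, 3).
Row gets 8 moving first and 9 moving second, so Row prefers to move second.

second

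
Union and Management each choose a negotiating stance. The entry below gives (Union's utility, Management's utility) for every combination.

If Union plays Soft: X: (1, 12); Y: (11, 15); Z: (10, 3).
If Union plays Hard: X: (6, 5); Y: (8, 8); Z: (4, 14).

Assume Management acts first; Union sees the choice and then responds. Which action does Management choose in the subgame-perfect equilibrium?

Y

Union best-responds to each possible Management move:
- X: BR = Hard, leader payoff 5.
- Y: BR = Soft, leader payoff 15.
- Z: BR = Soft, leader payoff 3.
Among 5, 15, 3, the best is 15 at Y. Subgame-perfect outcome: (Soft, Y) with payoffs (11, 15).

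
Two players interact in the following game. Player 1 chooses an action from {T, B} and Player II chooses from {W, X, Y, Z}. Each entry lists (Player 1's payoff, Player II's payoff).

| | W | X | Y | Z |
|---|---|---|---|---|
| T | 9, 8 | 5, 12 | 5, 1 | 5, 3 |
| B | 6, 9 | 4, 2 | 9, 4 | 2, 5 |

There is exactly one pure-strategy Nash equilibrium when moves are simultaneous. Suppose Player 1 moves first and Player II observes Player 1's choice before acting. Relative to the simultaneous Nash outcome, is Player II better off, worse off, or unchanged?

Player II best-responds to each possible Player 1 move:
- T: BR = X, leader payoff 5.
- B: BR = W, leader payoff 6.
Player 1's induced payoffs are 5, 6, so Player 1 commits to B. Subgame-perfect outcome: (B, W) with payoffs (6, 9).
For the simultaneous game, intersect best replies.
Player 1's best replies: W→T; X→T; Y→B; Z→T.
Player II's best replies: T→X; B→W.
Only (T, X) has each player best-responding; Nash payoffs (5, 12).
Player II earns 9 sequentially versus 12 at the Nash outcome: worse off.

worse off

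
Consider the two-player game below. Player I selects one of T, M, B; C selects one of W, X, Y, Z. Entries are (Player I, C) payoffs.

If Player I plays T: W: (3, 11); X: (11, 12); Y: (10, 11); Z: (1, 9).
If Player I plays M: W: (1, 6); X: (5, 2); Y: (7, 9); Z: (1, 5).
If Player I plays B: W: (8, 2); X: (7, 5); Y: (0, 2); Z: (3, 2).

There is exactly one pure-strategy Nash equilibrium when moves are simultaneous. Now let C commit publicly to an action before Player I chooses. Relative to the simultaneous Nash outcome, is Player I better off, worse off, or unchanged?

unchanged

Backward induction with C moving first.
- W: BR = B, leader payoff 2.
- X: BR = T, leader payoff 12.
- Y: BR = T, leader payoff 11.
- Z: BR = B, leader payoff 2.
Maximizing over 2, 12, 11, 2, C chooses X. Subgame-perfect outcome: (T, X) with payoffs (11, 12).
For the simultaneous game, intersect best replies.
Player I's best replies: W→B; X→T; Y→T; Z→B.
C's best replies: T→X; M→Y; B→X.
The unique mutual best reply is (T, X), giving (11, 12).
Player I earns 11 sequentially versus 11 at the Nash outcome: unchanged.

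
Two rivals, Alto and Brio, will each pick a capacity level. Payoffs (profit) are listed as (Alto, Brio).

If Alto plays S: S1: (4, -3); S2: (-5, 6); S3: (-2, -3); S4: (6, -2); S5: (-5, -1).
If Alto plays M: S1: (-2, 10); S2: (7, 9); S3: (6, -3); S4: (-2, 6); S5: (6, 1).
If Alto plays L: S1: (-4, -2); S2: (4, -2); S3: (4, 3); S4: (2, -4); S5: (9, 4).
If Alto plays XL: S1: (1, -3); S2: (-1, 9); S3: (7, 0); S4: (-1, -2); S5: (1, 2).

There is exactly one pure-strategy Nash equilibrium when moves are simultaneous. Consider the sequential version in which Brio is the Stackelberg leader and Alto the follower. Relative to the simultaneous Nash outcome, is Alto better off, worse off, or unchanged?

worse off

Backward induction with Brio moving first.
- S1 → Alto plays S (best of 4, -2, -4, 1); Brio gets -3.
- S2 → Alto plays M (best of -5, 7, 4, -1); Brio gets 9.
- S3 → Alto plays XL (best of -2, 6, 4, 7); Brio gets 0.
- S4 → Alto plays S (best of 6, -2, 2, -1); Brio gets -2.
- S5 → Alto plays L (best of -5, 6, 9, 1); Brio gets 4.
Among -3, 9, 0, -2, 4, the best is 9 at S2. Subgame-perfect outcome: (M, S2) with payoffs (7, 9).
Now find the simultaneous Nash equilibrium.
Alto's best replies: S1→S; S2→M; S3→XL; S4→S; S5→L.
Brio's best replies: S→S2; M→S1; L→S5; XL→S2.
Only (L, S5) has each player best-responding; Nash payoffs (9, 4).
Alto earns 7 sequentially versus 9 at the Nash outcome: worse off.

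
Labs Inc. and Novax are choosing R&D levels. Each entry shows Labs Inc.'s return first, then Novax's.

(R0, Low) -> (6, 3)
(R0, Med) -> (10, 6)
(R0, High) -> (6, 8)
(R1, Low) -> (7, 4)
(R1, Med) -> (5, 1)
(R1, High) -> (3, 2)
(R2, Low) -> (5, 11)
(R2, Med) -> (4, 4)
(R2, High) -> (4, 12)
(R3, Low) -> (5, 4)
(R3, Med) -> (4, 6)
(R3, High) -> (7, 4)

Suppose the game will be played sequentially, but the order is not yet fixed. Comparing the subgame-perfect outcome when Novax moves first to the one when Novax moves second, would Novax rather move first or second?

first

If Labs Inc. leads: Novax's best replies are R0→High, R1→Low, R2→High, R3→Med; Labs Inc.'s induced payoffs 6, 7, 4, 4; outcome (R1, Low), payoffs (7, 4).
If Novax leads: Labs Inc.'s best replies are Low→R1, Med→R0, High→R3; Novax's induced payoffs 4, 6, 4; outcome (R0, Med), payoffs (10, 6).
Novax gets 6 moving first and 4 moving second, so Novax prefers to move first.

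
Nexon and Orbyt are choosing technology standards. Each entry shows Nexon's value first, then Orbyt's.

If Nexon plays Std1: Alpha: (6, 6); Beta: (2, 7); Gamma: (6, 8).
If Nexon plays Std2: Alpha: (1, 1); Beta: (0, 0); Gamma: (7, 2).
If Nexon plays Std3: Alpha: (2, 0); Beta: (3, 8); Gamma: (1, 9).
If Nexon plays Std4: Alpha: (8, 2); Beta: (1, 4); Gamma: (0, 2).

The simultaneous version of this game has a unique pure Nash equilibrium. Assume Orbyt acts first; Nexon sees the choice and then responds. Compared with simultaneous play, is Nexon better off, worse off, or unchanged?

worse off

Nexon best-responds to each possible Orbyt move:
- Alpha: Nexon compares 6, 1, 2, 8 and picks Std4; Orbyt would get 2.
- Beta: Nexon compares 2, 0, 3, 1 and picks Std3; Orbyt would get 8.
- Gamma: Nexon compares 6, 7, 1, 0 and picks Std2; Orbyt would get 2.
Among 2, 8, 2, the best is 8 at Beta. Subgame-perfect outcome: (Std3, Beta) with payoffs (3, 8).
Now find the simultaneous Nash equilibrium.
Nexon's best replies: Alpha→Std4; Beta→Std3; Gamma→Std2.
Orbyt's best replies: Std1→Gamma; Std2→Gamma; Std3→Gamma; Std4→Beta.
Only (Std2, Gamma) has each player best-responding; Nash payoffs (7, 2).
Nexon earns 3 sequentially versus 7 at the Nash outcome: worse off.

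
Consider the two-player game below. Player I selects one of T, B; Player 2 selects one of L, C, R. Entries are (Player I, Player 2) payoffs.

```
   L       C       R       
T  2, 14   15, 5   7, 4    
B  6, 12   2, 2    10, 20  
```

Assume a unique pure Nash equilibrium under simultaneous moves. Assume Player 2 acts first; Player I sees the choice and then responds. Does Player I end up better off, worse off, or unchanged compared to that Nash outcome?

Player I best-responds to each possible Player 2 move:
- L → Player I plays B (best of 2, 6); Player 2 gets 12.
- C → Player I plays T (best of 15, 2); Player 2 gets 5.
- R → Player I plays B (best of 7, 10); Player 2 gets 20.
Among 12, 5, 20, the best is 20 at R. Subgame-perfect outcome: (B, R) with payoffs (10, 20).
Under simultaneous play:
Player I's best replies: L→B; C→T; R→B.
Player 2's best replies: T→L; B→R.
The unique mutual best reply is (B, R), giving (10, 20).
Player I earns 10 sequentially versus 10 at the Nash outcome: unchanged.

unchanged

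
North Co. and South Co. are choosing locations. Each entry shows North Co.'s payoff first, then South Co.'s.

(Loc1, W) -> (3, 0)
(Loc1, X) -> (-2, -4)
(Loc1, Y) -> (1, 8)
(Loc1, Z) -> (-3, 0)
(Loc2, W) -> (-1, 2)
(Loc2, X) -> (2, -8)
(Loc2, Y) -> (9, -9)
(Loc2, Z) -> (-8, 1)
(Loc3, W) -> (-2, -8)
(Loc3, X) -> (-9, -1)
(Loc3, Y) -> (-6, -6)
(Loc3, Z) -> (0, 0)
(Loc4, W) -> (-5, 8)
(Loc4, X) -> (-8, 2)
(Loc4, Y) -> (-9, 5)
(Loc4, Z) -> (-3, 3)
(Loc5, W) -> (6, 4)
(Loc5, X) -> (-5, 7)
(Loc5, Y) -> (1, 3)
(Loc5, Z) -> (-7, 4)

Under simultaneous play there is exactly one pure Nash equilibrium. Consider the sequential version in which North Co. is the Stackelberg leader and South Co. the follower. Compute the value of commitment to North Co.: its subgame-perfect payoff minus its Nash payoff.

1

Backward induction with North Co. moving first.
- Loc1: BR = Y, leader payoff 1.
- Loc2: BR = W, leader payoff -1.
- Loc3: BR = Z, leader payoff 0.
- Loc4: BR = W, leader payoff -5.
- Loc5: BR = X, leader payoff -5.
North Co.'s induced payoffs are 1, -1, 0, -5, -5, so North Co. commits to Loc1. Subgame-perfect outcome: (Loc1, Y) with payoffs (1, 8).
Under simultaneous play:
North Co.'s best replies: W→Loc5; X→Loc2; Y→Loc2; Z→Loc3.
South Co.'s best replies: Loc1→Y; Loc2→W; Loc3→Z; Loc4→W; Loc5→X.
The unique mutual best reply is (Loc3, Z), giving (0, 0).
North Co.'s commitment gain: 1 − 0 = 1.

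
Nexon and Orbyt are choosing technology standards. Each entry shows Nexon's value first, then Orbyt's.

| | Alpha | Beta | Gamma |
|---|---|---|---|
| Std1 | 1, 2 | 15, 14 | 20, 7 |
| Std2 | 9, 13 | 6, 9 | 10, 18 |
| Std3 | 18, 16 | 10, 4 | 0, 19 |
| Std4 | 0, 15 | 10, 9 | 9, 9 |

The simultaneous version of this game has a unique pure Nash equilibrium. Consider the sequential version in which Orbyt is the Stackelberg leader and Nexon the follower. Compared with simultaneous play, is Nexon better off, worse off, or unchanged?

Work backward from Nexon's decision.
- Alpha: Nexon compares 1, 9, 18, 0 and picks Std3; Orbyt would get 16.
- Beta: Nexon compares 15, 6, 10, 10 and picks Std1; Orbyt would get 14.
- Gamma: Nexon compares 20, 10, 0, 9 and picks Std1; Orbyt would get 7.
Maximizing over 16, 14, 7, Orbyt chooses Alpha. Subgame-perfect outcome: (Std3, Alpha) with payoffs (18, 16).
Now find the simultaneous Nash equilibrium.
Nexon's best replies: Alpha→Std3; Beta→Std1; Gamma→Std1.
Orbyt's best replies: Std1→Beta; Std2→Gamma; Std3→Gamma; Std4→Alpha.
The unique mutual best reply is (Std1, Beta), giving (15, 14).
Nexon earns 18 sequentially versus 15 at the Nash outcome: better off.

better off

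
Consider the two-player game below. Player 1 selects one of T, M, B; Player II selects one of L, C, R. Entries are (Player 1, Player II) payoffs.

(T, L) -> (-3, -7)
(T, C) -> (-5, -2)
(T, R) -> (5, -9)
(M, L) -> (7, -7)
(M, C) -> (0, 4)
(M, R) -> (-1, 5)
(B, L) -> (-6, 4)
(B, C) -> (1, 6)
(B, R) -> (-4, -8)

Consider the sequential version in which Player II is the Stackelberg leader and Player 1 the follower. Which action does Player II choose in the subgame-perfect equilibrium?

Backward induction with Player II moving first.
- L → Player 1 plays M (best of -3, 7, -6); Player II gets -7.
- C → Player 1 plays B (best of -5, 0, 1); Player II gets 6.
- R → Player 1 plays T (best of 5, -1, -4); Player II gets -9.
Player II's induced payoffs are -7, 6, -9, so Player II commits to C. Subgame-perfect outcome: (B, C) with payoffs (1, 6).

C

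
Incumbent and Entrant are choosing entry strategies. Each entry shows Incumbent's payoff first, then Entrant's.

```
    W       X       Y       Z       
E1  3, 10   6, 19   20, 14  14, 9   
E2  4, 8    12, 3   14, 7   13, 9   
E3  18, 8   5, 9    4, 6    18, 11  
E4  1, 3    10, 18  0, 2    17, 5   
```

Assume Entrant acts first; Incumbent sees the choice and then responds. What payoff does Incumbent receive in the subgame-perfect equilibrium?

20

Backward induction with Entrant moving first.
- W → Incumbent plays E3 (best of 3, 4, 18, 1); Entrant gets 8.
- X → Incumbent plays E2 (best of 6, 12, 5, 10); Entrant gets 3.
- Y → Incumbent plays E1 (best of 20, 14, 4, 0); Entrant gets 14.
- Z → Incumbent plays E3 (best of 14, 13, 18, 17); Entrant gets 11.
Entrant's induced payoffs are 8, 3, 14, 11, so Entrant commits to Y. Subgame-perfect outcome: (E1, Y) with payoffs (20, 14).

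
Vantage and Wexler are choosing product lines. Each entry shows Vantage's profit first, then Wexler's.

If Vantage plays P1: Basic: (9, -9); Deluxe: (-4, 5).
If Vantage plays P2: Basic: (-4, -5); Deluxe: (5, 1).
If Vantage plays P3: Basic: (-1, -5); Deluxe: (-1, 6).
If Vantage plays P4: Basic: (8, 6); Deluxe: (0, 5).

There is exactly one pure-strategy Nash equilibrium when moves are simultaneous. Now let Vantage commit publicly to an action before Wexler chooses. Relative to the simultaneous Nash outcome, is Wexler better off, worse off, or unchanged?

better off

Backward induction with Vantage moving first.
- P1 → Wexler plays Deluxe (best of -9, 5); Vantage gets -4.
- P2 → Wexler plays Deluxe (best of -5, 1); Vantage gets 5.
- P3 → Wexler plays Deluxe (best of -5, 6); Vantage gets -1.
- P4 → Wexler plays Basic (best of 6, 5); Vantage gets 8.
Maximizing over -4, 5, -1, 8, Vantage chooses P4. Subgame-perfect outcome: (P4, Basic) with payoffs (8, 6).
For the simultaneous game, intersect best replies.
Vantage's best replies: Basic→P1; Deluxe→P2.
Wexler's best replies: P1→Deluxe; P2→Deluxe; P3→Deluxe; P4→Basic.
Only (P2, Deluxe) has each player best-responding; Nash payoffs (5, 1).
Wexler earns 6 sequentially versus 1 at the Nash outcome: better off.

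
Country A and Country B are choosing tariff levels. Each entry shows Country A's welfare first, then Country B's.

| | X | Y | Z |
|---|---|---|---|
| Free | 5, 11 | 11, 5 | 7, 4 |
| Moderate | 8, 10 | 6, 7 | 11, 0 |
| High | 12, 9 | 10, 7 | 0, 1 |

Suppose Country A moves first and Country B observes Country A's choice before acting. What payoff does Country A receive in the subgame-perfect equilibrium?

12

Solve by backward induction (Country A leads).
- Free → Country B plays X (best of 11, 5, 4); Country A gets 5.
- Moderate → Country B plays X (best of 10, 7, 0); Country A gets 8.
- High → Country B plays X (best of 9, 7, 1); Country A gets 12.
Country A's induced payoffs are 5, 8, 12, so Country A commits to High. Subgame-perfect outcome: (High, X) with payoffs (12, 9).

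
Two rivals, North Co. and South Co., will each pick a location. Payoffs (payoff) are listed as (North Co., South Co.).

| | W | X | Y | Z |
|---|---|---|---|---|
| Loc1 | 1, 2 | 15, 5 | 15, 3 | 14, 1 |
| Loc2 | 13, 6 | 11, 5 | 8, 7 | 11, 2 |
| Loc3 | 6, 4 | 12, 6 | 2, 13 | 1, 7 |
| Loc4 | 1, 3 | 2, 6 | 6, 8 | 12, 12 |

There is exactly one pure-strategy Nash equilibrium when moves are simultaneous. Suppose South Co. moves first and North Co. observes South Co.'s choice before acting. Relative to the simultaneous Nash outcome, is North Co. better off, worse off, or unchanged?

worse off

Work backward from North Co.'s decision.
- W: BR = Loc2, leader payoff 6.
- X: BR = Loc1, leader payoff 5.
- Y: BR = Loc1, leader payoff 3.
- Z: BR = Loc1, leader payoff 1.
Maximizing over 6, 5, 3, 1, South Co. chooses W. Subgame-perfect outcome: (Loc2, W) with payoffs (13, 6).
Now find the simultaneous Nash equilibrium.
North Co.'s best replies: W→Loc2; X→Loc1; Y→Loc1; Z→Loc1.
South Co.'s best replies: Loc1→X; Loc2→Y; Loc3→Y; Loc4→Z.
Only (Loc1, X) has each player best-responding; Nash payoffs (15, 5).
North Co. earns 13 sequentially versus 15 at the Nash outcome: worse off.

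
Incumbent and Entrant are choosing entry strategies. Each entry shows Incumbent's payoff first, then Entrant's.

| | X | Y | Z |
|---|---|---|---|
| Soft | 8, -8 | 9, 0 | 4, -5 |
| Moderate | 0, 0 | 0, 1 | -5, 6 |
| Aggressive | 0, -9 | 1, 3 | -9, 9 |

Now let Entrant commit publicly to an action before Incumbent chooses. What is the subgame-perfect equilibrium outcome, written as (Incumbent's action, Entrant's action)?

Work backward from Incumbent's decision.
- X → Incumbent plays Soft (best of 8, 0, 0); Entrant gets -8.
- Y → Incumbent plays Soft (best of 9, 0, 1); Entrant gets 0.
- Z → Incumbent plays Soft (best of 4, -5, -9); Entrant gets -5.
Among -8, 0, -5, the best is 0 at Y. Subgame-perfect outcome: (Soft, Y) with payoffs (9, 0).

(Soft, Y)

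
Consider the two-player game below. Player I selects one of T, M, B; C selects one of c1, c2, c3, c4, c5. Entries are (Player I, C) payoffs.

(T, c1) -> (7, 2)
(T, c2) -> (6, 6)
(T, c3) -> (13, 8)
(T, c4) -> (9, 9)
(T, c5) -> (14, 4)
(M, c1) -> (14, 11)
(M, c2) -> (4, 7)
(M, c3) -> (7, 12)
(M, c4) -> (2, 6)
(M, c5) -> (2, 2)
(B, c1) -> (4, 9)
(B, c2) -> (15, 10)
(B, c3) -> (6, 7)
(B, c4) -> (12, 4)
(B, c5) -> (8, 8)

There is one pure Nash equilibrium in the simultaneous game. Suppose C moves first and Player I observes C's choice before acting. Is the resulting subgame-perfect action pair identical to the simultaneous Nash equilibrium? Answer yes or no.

Work backward from Player I's decision.
- c1: Player I compares 7, 14, 4 and picks M; C would get 11.
- c2: Player I compares 6, 4, 15 and picks B; C would get 10.
- c3: Player I compares 13, 7, 6 and picks T; C would get 8.
- c4: Player I compares 9, 2, 12 and picks B; C would get 4.
- c5: Player I compares 14, 2, 8 and picks T; C would get 4.
Maximizing over 11, 10, 8, 4, 4, C chooses c1. Subgame-perfect outcome: (M, c1) with payoffs (14, 11).
For the simultaneous game, intersect best replies.
Player I's best replies: c1→M; c2→B; c3→T; c4→B; c5→T.
C's best replies: T→c4; M→c3; B→c2.
Only (B, c2) has each player best-responding; Nash payoffs (15, 10).
Sequential outcome (M, c1) differs from the Nash profile (B, c2).

no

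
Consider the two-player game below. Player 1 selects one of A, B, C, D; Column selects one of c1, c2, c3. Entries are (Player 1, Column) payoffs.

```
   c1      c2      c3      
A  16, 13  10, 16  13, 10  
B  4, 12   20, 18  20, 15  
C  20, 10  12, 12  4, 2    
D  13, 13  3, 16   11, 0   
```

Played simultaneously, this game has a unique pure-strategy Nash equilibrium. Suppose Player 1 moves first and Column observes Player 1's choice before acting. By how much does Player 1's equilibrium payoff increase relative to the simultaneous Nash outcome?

0

Work backward from Column's decision.
- A → Column plays c2 (best of 13, 16, 10); Player 1 gets 10.
- B → Column plays c2 (best of 12, 18, 15); Player 1 gets 20.
- C → Column plays c2 (best of 10, 12, 2); Player 1 gets 12.
- D → Column plays c2 (best of 13, 16, 0); Player 1 gets 3.
Among 10, 20, 12, 3, the best is 20 at B. Subgame-perfect outcome: (B, c2) with payoffs (20, 18).
Under simultaneous play:
Player 1's best replies: c1→C; c2→B; c3→B.
Column's best replies: A→c2; B→c2; C→c2; D→c2.
Only (B, c2) has each player best-responding; Nash payoffs (20, 18).
Player 1's commitment gain: 20 − 20 = 0.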